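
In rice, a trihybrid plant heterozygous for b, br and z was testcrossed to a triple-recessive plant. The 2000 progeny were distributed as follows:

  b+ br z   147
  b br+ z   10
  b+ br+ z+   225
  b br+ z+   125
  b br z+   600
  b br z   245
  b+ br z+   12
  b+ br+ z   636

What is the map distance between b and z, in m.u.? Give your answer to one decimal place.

24.6 m.u.

The two most frequent reciprocal classes, b br z+ and b+ br+ z, are the parental types, so the F1 was b br z+ / b+ br+ z.
The two rarest classes, b+ br z+ and b br+ z, are the double crossovers. Comparing them with the parentals, only the b allele has switched, so b is the middle locus and the order is z – b – br.
Crossovers in the z–b interval produce the single-crossover classes b br z and b+ br+ z+ (245 + 225 = 470) plus the double crossovers (22).
RF(z–b) = (470 + 22) / 2000 = 492/2000 = 0.2460 → 24.6 m.u.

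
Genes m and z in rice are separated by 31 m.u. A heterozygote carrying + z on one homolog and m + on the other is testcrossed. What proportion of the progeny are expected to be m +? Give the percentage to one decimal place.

34.5%

A map distance of 31 m.u. corresponds to a recombination frequency of 0.310.
The F1 is + z / m +, so m + is a parental gamete class with expected frequency (1 − r)/2 = 0.690/2 = 0.3450.
That is 0.3450 = 34.5% of the progeny.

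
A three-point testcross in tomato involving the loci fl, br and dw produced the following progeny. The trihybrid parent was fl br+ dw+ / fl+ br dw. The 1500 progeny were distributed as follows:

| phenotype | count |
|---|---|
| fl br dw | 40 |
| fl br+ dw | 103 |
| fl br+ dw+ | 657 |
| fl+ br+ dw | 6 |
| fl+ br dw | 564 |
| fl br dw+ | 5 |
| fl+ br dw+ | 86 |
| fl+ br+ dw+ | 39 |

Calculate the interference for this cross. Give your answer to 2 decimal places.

The two rarest classes, fl br dw+ and fl+ br+ dw, are the double crossovers. Comparing them with the parentals, only the br allele has switched, so br is the middle locus and the order is fl – br – dw.
fl–br: (79 + 11)/1500 = 0.0600; br–dw: (189 + 11)/1500 = 0.1333.
Expected DCO frequency = 0.0600 × 0.1333 ≈ 0.00800; observed = 11/1500 ≈ 0.00733.
Coefficient of coincidence = 0.00733/0.00800 ≈ 0.92; interference = 1 − 0.92 = 0.08.

0.08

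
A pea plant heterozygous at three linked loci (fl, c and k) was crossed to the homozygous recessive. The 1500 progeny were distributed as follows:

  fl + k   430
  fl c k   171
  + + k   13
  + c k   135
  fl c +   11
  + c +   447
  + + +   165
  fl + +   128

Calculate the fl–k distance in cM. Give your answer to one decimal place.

19.1 cM

The two most frequent reciprocal classes, fl + k and + c +, are the parental types, so the F1 was fl + k / + c +.
The two rarest classes, + + k and fl c +, are the double crossovers. Comparing them with the parentals, only the fl allele has switched, so fl is the middle locus and the order is k – fl – c.
Crossovers in the k–fl interval produce the single-crossover classes fl + + and + c k (128 + 135 = 263) plus the double crossovers (24).
RF(k–fl) = (263 + 24) / 1500 = 287/1500 = 0.1913 → 19.1 cM.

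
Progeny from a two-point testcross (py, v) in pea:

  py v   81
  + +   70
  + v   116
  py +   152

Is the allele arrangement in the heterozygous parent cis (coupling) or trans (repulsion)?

trans

The two most frequent classes are + v (116) and py + (152); these are the parental (non-recombinant) types.
So the F1 carried + v on one chromosome and py + on the other — the recessive alleles are on opposite chromosomes (trans / repulsion).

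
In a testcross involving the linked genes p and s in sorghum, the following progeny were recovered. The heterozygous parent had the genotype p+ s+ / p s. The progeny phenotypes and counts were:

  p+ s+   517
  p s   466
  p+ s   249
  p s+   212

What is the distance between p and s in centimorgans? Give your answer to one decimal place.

The recombinant classes are p+ s and p s+: 249 + 212 = 461.
Recombination frequency = 461/1444 = 0.3193 ≈ 31.9%, i.e. 31.9 centimorgans.

31.9 centimorgans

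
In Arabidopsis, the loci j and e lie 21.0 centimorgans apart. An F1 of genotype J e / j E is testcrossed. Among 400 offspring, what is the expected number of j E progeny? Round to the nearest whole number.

158

A map distance of 21.0 centimorgans corresponds to a recombination frequency of 0.210.
The F1 is J e / j E, so j E is a parental gamete class with expected frequency (1 − r)/2 = 0.790/2 = 0.3950.
Expected number = 0.3950 × 400 = 158.00 ≈ 158.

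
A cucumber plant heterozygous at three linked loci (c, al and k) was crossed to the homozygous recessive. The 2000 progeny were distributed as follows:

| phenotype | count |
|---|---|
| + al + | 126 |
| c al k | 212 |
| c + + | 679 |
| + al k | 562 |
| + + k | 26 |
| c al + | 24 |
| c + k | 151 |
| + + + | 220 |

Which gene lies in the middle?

al

The two most frequent reciprocal classes, + al k and c + +, are the parental types, so the F1 was + al k / c + +.
The two rarest classes, + + k and c al +, are the double crossovers. Comparing them with the parentals, only the al allele has switched, so al is the middle locus and the order is k – al – c.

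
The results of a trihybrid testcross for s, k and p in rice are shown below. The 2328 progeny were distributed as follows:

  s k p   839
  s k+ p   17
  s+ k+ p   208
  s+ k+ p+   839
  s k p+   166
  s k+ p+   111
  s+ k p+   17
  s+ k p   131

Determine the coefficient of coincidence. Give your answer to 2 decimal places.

The two most frequent reciprocal classes, s k p and s+ k+ p+, are the parental types, so the F1 was s k p / s+ k+ p+.
The two rarest classes, s k+ p and s+ k p+, are the double crossovers. Comparing them with the parentals, only the k allele has switched, so k is the middle locus and the order is s – k – p.
s–k: (242 + 34)/2328 = 0.1186; k–p: (374 + 34)/2328 = 0.1753.
Expected DCO frequency = 0.1186 × 0.1753 ≈ 0.02079; observed = 34/2328 ≈ 0.01460.
Coefficient of coincidence = 0.01460/0.02079 ≈ 0.70.

0.70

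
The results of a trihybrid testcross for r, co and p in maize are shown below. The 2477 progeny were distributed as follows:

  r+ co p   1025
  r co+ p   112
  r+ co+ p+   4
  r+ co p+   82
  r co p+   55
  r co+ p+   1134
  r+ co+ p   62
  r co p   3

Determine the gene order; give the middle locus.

The two most frequent reciprocal classes, r co+ p+ and r+ co p, are the parental types, so the F1 was r co+ p+ / r+ co p.
The two rarest classes, r+ co+ p+ and r co p, are the double crossovers. Comparing them with the parentals, only the r allele has switched, so r is the middle locus and the order is co – r – p.

r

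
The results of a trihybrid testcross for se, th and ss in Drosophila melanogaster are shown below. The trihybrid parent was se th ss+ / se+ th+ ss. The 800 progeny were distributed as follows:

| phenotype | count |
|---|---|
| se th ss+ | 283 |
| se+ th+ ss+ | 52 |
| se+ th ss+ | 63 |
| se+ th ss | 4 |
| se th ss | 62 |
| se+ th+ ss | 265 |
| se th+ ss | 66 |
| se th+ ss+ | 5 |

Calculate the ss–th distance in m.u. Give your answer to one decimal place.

The two rarest classes, se th+ ss+ and se+ th ss, are the double crossovers. Comparing them with the parentals, only the th allele has switched, so th is the middle locus and the order is se – th – ss.
Crossovers in the th–ss interval produce the single-crossover classes se th ss and se+ th+ ss+ (62 + 52 = 114) plus the double crossovers (9).
RF(th–ss) = (114 + 9) / 800 = 123/800 = 0.1537 → 15.4 m.u.

15.4 m.u.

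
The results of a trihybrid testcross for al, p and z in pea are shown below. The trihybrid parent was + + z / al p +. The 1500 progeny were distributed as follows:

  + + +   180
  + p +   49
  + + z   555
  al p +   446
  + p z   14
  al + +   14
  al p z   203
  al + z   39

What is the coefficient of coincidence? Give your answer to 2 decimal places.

0.88

The two rarest classes, + p z and al + +, are the double crossovers. Comparing them with the parentals, only the p allele has switched, so p is the middle locus and the order is al – p – z.
al–p: (88 + 28)/1500 = 0.0773; p–z: (383 + 28)/1500 = 0.2740.
Expected DCO frequency = 0.0773 × 0.2740 ≈ 0.02118; observed = 28/1500 ≈ 0.01867.
Coefficient of coincidence = 0.01867/0.02118 ≈ 0.88.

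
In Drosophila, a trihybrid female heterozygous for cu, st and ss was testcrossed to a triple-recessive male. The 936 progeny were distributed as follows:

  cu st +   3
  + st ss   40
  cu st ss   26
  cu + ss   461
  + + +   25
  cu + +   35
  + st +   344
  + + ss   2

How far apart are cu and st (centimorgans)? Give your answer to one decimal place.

6.0 centimorgans

The two most frequent reciprocal classes, + st + and cu + ss, are the parental types, so the F1 was + st + / cu + ss.
The two rarest classes, cu st + and + + ss, are the double crossovers. Comparing them with the parentals, only the cu allele has switched, so cu is the middle locus and the order is ss – cu – st.
Crossovers in the cu–st interval produce the single-crossover classes + + + and cu st ss (25 + 26 = 51) plus the double crossovers (5).
RF(cu–st) = (51 + 5) / 936 = 56/936 = 0.0598 → 6.0 centimorgans.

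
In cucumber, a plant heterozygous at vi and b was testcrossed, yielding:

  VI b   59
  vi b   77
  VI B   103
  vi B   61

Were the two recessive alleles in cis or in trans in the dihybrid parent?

cis

The two most frequent classes are VI B (103) and vi b (77); these are the parental (non-recombinant) types.
So the F1 carried VI B on one chromosome and vi b on the other — the recessive alleles are on the same chromosome (cis / coupling).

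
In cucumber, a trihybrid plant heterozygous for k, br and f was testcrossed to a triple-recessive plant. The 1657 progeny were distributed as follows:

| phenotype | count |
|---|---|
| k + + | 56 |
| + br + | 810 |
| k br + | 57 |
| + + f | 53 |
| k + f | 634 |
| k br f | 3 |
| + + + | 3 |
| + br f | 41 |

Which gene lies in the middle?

br

The two most frequent reciprocal classes, k + f and + br +, are the parental types, so the F1 was k + f / + br +.
The two rarest classes, k br f and + + +, are the double crossovers. Comparing them with the parentals, only the br allele has switched, so br is the middle locus and the order is f – br – k.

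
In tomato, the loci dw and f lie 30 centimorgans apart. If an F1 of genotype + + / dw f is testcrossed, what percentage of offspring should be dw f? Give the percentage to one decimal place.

35.0%

A map distance of 30 centimorgans corresponds to a recombination frequency of 0.300.
The F1 is + + / dw f, so dw f is a parental gamete class with expected frequency (1 − r)/2 = 0.700/2 = 0.3500.
That is 0.3500 = 35.0% of the progeny.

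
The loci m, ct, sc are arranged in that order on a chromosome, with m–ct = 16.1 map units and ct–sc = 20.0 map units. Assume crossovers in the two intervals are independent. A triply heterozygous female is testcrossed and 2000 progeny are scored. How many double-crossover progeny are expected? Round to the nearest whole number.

64

Map distances give recombination frequencies of 0.161 and 0.200 for the two intervals.
With no interference, expected double-crossover frequency = 0.161 × 0.200 = 0.03220.
Expected number = 0.03220 × 2000 = 64.40 ≈ 64.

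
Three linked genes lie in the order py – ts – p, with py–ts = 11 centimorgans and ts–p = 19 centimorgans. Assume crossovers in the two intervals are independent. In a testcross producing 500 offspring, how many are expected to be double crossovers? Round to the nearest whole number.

10

Map distances give recombination frequencies of 0.110 and 0.190 for the two intervals.
With no interference, expected double-crossover frequency = 0.110 × 0.190 = 0.02090.
Expected number = 0.02090 × 500 = 10.45 ≈ 10.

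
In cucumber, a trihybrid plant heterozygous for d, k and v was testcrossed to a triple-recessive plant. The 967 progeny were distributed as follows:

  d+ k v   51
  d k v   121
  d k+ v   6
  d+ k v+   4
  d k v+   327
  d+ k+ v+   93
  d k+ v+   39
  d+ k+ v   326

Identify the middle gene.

The two most frequent reciprocal classes, d+ k+ v and d k v+, are the parental types, so the F1 was d+ k+ v / d k v+.
The two rarest classes, d k+ v and d+ k v+, are the double crossovers. Comparing them with the parentals, only the d allele has switched, so d is the middle locus and the order is v – d – k.

d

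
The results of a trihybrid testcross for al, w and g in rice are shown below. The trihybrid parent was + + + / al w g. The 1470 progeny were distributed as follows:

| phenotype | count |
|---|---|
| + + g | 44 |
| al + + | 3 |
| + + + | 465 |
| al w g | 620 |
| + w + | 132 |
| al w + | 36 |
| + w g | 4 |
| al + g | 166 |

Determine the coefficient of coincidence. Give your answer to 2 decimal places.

The two rarest classes, al + + and + w g, are the double crossovers. Comparing them with the parentals, only the al allele has switched, so al is the middle locus and the order is w – al – g.
w–al: (298 + 7)/1470 = 0.2075; al–g: (80 + 7)/1470 = 0.0592.
Expected DCO frequency = 0.2075 × 0.0592 ≈ 0.01228; observed = 7/1470 ≈ 0.00476.
Coefficient of coincidence = 0.00476/0.01228 ≈ 0.39.

0.39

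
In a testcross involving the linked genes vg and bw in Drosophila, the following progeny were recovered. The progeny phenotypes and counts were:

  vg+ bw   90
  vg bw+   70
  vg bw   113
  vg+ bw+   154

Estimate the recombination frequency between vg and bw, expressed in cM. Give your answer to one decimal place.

37.5 cM

The two most frequent classes, vg+ bw+ (154) and vg bw (113), are the parental types, so the F1 was vg+ bw+ / vg bw.
The recombinant classes are vg+ bw and vg bw+: 90 + 70 = 160.
Recombination frequency = 160/427 = 0.3747 ≈ 37.5%, i.e. 37.5 cM.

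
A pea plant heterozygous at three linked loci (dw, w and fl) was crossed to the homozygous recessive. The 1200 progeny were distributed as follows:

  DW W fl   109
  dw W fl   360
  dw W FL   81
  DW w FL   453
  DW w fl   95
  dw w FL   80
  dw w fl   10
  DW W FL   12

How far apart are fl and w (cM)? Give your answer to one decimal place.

The two most frequent reciprocal classes, dw W fl and DW w FL, are the parental types, so the F1 was dw W fl / DW w FL.
The two rarest classes, dw w fl and DW W FL, are the double crossovers. Comparing them with the parentals, only the w allele has switched, so w is the middle locus and the order is fl – w – dw.
Crossovers in the fl–w interval produce the single-crossover classes dw W FL and DW w fl (81 + 95 = 176) plus the double crossovers (22).
RF(fl–w) = (176 + 22) / 1200 = 198/1200 = 0.1650 → 16.5 cM.

16.5 cM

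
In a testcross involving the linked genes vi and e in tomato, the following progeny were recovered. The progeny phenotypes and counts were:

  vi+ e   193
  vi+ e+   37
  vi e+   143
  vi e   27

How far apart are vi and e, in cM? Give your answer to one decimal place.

The two most frequent classes, vi+ e (193) and vi e+ (143), are the parental types, so the F1 was vi+ e / vi e+.
The recombinant classes are vi+ e+ and vi e: 37 + 27 = 64.
Recombination frequency = 64/400 = 0.1600 ≈ 16.0%, i.e. 16.0 cM.

16.0 cM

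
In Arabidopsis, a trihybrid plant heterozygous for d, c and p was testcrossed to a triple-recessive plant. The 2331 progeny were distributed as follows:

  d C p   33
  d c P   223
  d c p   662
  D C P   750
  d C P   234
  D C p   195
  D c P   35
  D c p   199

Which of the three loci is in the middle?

c

The two most frequent reciprocal classes, D C P and d c p, are the parental types, so the F1 was D C P / d c p.
The two rarest classes, D c P and d C p, are the double crossovers. Comparing them with the parentals, only the c allele has switched, so c is the middle locus and the order is d – c – p.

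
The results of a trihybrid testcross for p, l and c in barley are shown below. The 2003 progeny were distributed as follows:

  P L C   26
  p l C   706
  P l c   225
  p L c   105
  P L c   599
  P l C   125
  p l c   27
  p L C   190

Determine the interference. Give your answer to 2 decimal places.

0.20

The two most frequent reciprocal classes, P L c and p l C, are the parental types, so the F1 was P L c / p l C.
The two rarest classes, P L C and p l c, are the double crossovers. Comparing them with the parentals, only the c allele has switched, so c is the middle locus and the order is p – c – l.
p–c: (230 + 53)/2003 = 0.1413; c–l: (415 + 53)/2003 = 0.2336.
Expected DCO frequency = 0.1413 × 0.2336 ≈ 0.03301; observed = 53/2003 ≈ 0.02646.
Coefficient of coincidence = 0.02646/0.03301 ≈ 0.80; interference = 1 − 0.80 = 0.20.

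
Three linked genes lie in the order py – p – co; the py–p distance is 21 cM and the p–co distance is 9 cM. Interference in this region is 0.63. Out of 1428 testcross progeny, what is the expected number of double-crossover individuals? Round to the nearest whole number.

10

Map distances give recombination frequencies of 0.210 and 0.090 for the two intervals.
With interference 0.63 (so coincidence = 0.37), expected double-crossover frequency = 0.210 × 0.090 × 0.37 = 0.00699.
Expected number = 0.00699 × 1428 = 9.99 ≈ 10.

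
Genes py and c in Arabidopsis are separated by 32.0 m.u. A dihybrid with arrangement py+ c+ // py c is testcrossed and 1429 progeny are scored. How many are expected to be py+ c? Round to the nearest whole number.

A map distance of 32.0 m.u. corresponds to a recombination frequency of 0.320.
The F1 is py+ c+ / py c, so py+ c is a recombinant gamete class with expected frequency r/2 = 0.320/2 = 0.1600.
Expected number = 0.1600 × 1429 = 228.64 ≈ 229.

229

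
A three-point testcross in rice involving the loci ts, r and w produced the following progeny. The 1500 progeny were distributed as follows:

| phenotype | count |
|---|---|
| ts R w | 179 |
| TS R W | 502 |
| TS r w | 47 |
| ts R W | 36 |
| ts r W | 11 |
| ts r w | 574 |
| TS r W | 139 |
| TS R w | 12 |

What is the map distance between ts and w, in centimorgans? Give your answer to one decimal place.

7.1 centimorgans

The two most frequent reciprocal classes, ts r w and TS R W, are the parental types, so the F1 was ts r w / TS R W.
The two rarest classes, ts r W and TS R w, are the double crossovers. Comparing them with the parentals, only the w allele has switched, so w is the middle locus and the order is ts – w – r.
Crossovers in the ts–w interval produce the single-crossover classes TS r w and ts R W (47 + 36 = 83) plus the double crossovers (23).
RF(ts–w) = (83 + 23) / 1500 = 106/1500 = 0.0707 → 7.1 centimorgans.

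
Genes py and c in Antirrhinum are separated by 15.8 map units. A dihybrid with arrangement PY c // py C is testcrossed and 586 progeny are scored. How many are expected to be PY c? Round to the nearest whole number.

247

A map distance of 15.8 map units corresponds to a recombination frequency of 0.158.
The F1 is PY c / py C, so PY c is a parental gamete class with expected frequency (1 − r)/2 = 0.842/2 = 0.4210.
Expected number = 0.4210 × 586 = 246.71 ≈ 247.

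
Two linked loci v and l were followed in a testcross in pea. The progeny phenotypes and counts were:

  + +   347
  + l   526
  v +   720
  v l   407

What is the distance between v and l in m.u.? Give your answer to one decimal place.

37.7 m.u.

The two most frequent classes, + l (526) and v + (720), are the parental types, so the F1 was + l / v +.
The recombinant classes are + + and v l: 347 + 407 = 754.
Recombination frequency = 754/2000 = 0.3770 ≈ 37.7%, i.e. 37.7 m.u.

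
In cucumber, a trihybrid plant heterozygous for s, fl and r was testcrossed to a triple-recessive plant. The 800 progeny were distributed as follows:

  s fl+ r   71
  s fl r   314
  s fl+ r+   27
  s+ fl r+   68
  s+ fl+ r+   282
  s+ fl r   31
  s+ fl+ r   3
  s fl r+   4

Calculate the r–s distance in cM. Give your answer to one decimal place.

8.1 cM

The two most frequent reciprocal classes, s fl r and s+ fl+ r+, are the parental types, so the F1 was s fl r / s+ fl+ r+.
The two rarest classes, s fl r+ and s+ fl+ r, are the double crossovers. Comparing them with the parentals, only the r allele has switched, so r is the middle locus and the order is fl – r – s.
Crossovers in the r–s interval produce the single-crossover classes s+ fl r and s fl+ r+ (31 + 27 = 58) plus the double crossovers (7).
RF(r–s) = (58 + 7) / 800 = 65/800 = 0.0813 → 8.1 cM.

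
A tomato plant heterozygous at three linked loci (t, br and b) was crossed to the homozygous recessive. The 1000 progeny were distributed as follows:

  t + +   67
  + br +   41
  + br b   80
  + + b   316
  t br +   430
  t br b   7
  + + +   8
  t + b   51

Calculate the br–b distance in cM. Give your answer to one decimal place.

16.2 cM

The two most frequent reciprocal classes, t br + and + + b, are the parental types, so the F1 was t br + / + + b.
The two rarest classes, t br b and + + +, are the double crossovers. Comparing them with the parentals, only the b allele has switched, so b is the middle locus and the order is t – b – br.
Crossovers in the b–br interval produce the single-crossover classes t + + and + br b (67 + 80 = 147) plus the double crossovers (15).
RF(b–br) = (147 + 15) / 1000 = 162/1000 = 0.1620 → 16.2 cM.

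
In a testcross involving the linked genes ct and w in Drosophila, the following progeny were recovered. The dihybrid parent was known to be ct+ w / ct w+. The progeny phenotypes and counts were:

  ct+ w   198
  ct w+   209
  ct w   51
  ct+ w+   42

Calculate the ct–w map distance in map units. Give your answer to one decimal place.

18.6 map units

The recombinant classes are ct+ w+ and ct w: 42 + 51 = 93.
Recombination frequency = 93/500 = 0.1860 ≈ 18.6%, i.e. 18.6 map units.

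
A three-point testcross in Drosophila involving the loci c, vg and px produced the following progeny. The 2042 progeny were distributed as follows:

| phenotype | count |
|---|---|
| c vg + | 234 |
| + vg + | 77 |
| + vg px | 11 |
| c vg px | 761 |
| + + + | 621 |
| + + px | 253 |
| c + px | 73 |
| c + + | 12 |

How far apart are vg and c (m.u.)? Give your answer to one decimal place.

The two most frequent reciprocal classes, c vg px and + + +, are the parental types, so the F1 was c vg px / + + +.
The two rarest classes, + vg px and c + +, are the double crossovers. Comparing them with the parentals, only the c allele has switched, so c is the middle locus and the order is px – c – vg.
Crossovers in the c–vg interval produce the single-crossover classes c + px and + vg + (73 + 77 = 150) plus the double crossovers (23).
RF(c–vg) = (150 + 23) / 2042 = 173/2042 = 0.0847 → 8.5 m.u.

8.5 m.u.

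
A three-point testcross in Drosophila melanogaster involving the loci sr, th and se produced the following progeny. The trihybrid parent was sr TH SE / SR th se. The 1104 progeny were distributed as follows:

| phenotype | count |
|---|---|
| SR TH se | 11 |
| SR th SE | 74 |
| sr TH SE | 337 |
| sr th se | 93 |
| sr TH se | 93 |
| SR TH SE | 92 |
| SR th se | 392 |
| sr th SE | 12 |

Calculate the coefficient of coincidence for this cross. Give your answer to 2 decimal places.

The two rarest classes, sr th SE and SR TH se, are the double crossovers. Comparing them with the parentals, only the th allele has switched, so th is the middle locus and the order is sr – th – se.
sr–th: (185 + 23)/1104 = 0.1884; th–se: (167 + 23)/1104 = 0.1721.
Expected DCO frequency = 0.1884 × 0.1721 ≈ 0.03242; observed = 23/1104 ≈ 0.02083.
Coefficient of coincidence = 0.02083/0.03242 ≈ 0.64.

0.64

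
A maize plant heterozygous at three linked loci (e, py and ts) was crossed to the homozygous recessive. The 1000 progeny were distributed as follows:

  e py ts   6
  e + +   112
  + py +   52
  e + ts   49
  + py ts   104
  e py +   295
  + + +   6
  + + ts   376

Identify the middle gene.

The two most frequent reciprocal classes, e py + and + + ts, are the parental types, so the F1 was e py + / + + ts.
The two rarest classes, e py ts and + + +, are the double crossovers. Comparing them with the parentals, only the ts allele has switched, so ts is the middle locus and the order is e – ts – py.

ts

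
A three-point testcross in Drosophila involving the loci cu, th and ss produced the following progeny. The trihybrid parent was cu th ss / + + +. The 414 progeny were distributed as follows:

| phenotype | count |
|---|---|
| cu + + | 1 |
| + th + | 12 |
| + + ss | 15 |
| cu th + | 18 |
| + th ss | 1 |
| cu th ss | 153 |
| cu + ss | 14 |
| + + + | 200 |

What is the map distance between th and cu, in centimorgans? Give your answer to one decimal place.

The two rarest classes, + th ss and cu + +, are the double crossovers. Comparing them with the parentals, only the cu allele has switched, so cu is the middle locus and the order is th – cu – ss.
Crossovers in the th–cu interval produce the single-crossover classes cu + ss and + th + (14 + 12 = 26) plus the double crossovers (2).
RF(th–cu) = (26 + 2) / 414 = 28/414 = 0.0676 → 6.8 centimorgans.

6.8 centimorgans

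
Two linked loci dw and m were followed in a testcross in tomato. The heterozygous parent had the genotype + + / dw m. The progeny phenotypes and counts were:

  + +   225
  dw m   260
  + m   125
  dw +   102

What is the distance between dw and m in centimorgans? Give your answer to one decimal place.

The recombinant classes are + m and dw +: 125 + 102 = 227.
Recombination frequency = 227/712 = 0.3188 ≈ 31.9%, i.e. 31.9 centimorgans.

31.9 centimorgans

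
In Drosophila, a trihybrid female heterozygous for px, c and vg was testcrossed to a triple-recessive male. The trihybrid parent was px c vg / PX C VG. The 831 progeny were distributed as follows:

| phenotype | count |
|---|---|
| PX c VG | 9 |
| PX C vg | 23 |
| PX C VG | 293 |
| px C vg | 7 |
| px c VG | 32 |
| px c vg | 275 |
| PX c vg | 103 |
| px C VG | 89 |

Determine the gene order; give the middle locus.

The two rarest classes, px C vg and PX c VG, are the double crossovers. Comparing them with the parentals, only the c allele has switched, so c is the middle locus and the order is vg – c – px.

c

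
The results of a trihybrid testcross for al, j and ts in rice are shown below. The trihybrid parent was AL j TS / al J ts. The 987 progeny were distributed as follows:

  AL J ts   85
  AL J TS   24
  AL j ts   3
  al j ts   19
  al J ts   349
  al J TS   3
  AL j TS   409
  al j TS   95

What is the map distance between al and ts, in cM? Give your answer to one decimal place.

The two rarest classes, AL j ts and al J TS, are the double crossovers. Comparing them with the parentals, only the ts allele has switched, so ts is the middle locus and the order is al – ts – j.
Crossovers in the al–ts interval produce the single-crossover classes al j TS and AL J ts (95 + 85 = 180) plus the double crossovers (6).
RF(al–ts) = (180 + 6) / 987 = 186/987 = 0.1884 → 18.8 cM.

18.8 cM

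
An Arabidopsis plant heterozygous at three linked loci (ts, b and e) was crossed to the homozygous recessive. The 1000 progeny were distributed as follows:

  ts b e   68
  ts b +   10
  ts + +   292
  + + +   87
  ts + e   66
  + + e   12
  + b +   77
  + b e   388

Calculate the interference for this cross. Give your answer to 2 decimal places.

The two most frequent reciprocal classes, + b e and ts + +, are the parental types, so the F1 was + b e / ts + +.
The two rarest classes, + + e and ts b +, are the double crossovers. Comparing them with the parentals, only the b allele has switched, so b is the middle locus and the order is e – b – ts.
e–b: (143 + 22)/1000 = 0.1650; b–ts: (155 + 22)/1000 = 0.1770.
Expected DCO frequency = 0.1650 × 0.1770 ≈ 0.02920; observed = 22/1000 ≈ 0.02200.
Coefficient of coincidence = 0.02200/0.02920 ≈ 0.75; interference = 1 − 0.75 = 0.25.

0.25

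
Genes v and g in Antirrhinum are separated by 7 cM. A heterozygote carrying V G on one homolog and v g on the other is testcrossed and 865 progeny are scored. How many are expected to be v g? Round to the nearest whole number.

A map distance of 7 cM corresponds to a recombination frequency of 0.070.
The F1 is V G / v g, so v g is a parental gamete class with expected frequency (1 − r)/2 = 0.930/2 = 0.4650.
Expected number = 0.4650 × 865 = 402.22 ≈ 402.

402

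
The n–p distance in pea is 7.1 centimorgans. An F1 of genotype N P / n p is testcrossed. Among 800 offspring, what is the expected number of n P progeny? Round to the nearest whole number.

28

A map distance of 7.1 centimorgans corresponds to a recombination frequency of 0.071.
The F1 is N P / n p, so n P is a recombinant gamete class with expected frequency r/2 = 0.071/2 = 0.0355.
Expected number = 0.0355 × 800 = 28.40 ≈ 28.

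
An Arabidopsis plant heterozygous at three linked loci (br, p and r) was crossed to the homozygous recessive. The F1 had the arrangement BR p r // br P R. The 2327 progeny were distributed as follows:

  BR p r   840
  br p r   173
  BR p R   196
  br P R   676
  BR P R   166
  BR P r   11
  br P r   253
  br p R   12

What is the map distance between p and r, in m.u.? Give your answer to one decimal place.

The two rarest classes, BR P r and br p R, are the double crossovers. Comparing them with the parentals, only the p allele has switched, so p is the middle locus and the order is br – p – r.
Crossovers in the p–r interval produce the single-crossover classes BR p R and br P r (196 + 253 = 449) plus the double crossovers (23).
RF(p–r) = (449 + 23) / 2327 = 472/2327 = 0.2028 → 20.3 m.u.

20.3 m.u.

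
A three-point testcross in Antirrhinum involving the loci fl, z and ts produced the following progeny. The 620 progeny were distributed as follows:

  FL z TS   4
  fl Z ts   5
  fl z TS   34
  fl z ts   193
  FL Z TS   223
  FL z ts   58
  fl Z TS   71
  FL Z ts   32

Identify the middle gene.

The two most frequent reciprocal classes, fl z ts and FL Z TS, are the parental types, so the F1 was fl z ts / FL Z TS.
The two rarest classes, fl Z ts and FL z TS, are the double crossovers. Comparing them with the parentals, only the z allele has switched, so z is the middle locus and the order is fl – z – ts.

z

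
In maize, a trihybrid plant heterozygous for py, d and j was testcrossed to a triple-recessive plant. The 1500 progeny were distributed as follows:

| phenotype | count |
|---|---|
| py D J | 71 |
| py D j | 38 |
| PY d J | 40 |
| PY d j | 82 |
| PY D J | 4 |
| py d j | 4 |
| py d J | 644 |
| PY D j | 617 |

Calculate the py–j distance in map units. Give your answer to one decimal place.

5.7 map units

The two most frequent reciprocal classes, py d J and PY D j, are the parental types, so the F1 was py d J / PY D j.
The two rarest classes, py d j and PY D J, are the double crossovers. Comparing them with the parentals, only the j allele has switched, so j is the middle locus and the order is py – j – d.
Crossovers in the py–j interval produce the single-crossover classes PY d J and py D j (40 + 38 = 78) plus the double crossovers (8).
RF(py–j) = (78 + 8) / 1500 = 86/1500 = 0.0573 → 5.7 map units.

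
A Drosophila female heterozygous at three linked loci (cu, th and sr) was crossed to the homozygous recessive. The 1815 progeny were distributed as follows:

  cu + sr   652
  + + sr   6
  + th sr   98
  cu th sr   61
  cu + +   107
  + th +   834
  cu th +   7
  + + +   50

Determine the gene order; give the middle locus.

The two most frequent reciprocal classes, cu + sr and + th +, are the parental types, so the F1 was cu + sr / + th +.
The two rarest classes, + + sr and cu th +, are the double crossovers. Comparing them with the parentals, only the cu allele has switched, so cu is the middle locus and the order is th – cu – sr.

cu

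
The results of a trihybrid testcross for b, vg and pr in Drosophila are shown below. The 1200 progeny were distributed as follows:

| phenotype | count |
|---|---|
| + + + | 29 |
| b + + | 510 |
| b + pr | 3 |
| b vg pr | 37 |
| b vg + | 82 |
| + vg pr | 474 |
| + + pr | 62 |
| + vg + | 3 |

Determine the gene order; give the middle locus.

pr

The two most frequent reciprocal classes, + vg pr and b + +, are the parental types, so the F1 was + vg pr / b + +.
The two rarest classes, + vg + and b + pr, are the double crossovers. Comparing them with the parentals, only the pr allele has switched, so pr is the middle locus and the order is b – pr – vg.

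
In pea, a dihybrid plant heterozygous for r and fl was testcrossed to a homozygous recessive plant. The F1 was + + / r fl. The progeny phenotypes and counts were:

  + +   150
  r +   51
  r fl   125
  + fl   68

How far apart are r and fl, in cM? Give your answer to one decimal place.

30.2 cM

The recombinant classes are + fl and r +: 68 + 51 = 119.
Recombination frequency = 119/394 = 0.3020 ≈ 30.2%, i.e. 30.2 cM.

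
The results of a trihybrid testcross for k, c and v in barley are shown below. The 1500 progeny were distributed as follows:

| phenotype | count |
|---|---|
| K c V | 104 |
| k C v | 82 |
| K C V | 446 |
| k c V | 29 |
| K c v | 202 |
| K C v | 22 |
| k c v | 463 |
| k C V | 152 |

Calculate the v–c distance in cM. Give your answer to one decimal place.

15.8 cM

The two most frequent reciprocal classes, K C V and k c v, are the parental types, so the F1 was K C V / k c v.
The two rarest classes, K C v and k c V, are the double crossovers. Comparing them with the parentals, only the v allele has switched, so v is the middle locus and the order is k – v – c.
Crossovers in the v–c interval produce the single-crossover classes K c V and k C v (104 + 82 = 186) plus the double crossovers (51).
RF(v–c) = (186 + 51) / 1500 = 237/1500 = 0.1580 → 15.8 cM.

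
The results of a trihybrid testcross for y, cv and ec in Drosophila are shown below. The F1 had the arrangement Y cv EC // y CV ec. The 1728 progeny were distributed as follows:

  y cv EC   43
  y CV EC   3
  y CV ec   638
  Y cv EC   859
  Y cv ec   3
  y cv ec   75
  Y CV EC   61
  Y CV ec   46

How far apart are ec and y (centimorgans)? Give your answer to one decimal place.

5.5 centimorgans

The two rarest classes, Y cv ec and y CV EC, are the double crossovers. Comparing them with the parentals, only the ec allele has switched, so ec is the middle locus and the order is y – ec – cv.
Crossovers in the y–ec interval produce the single-crossover classes y cv EC and Y CV ec (43 + 46 = 89) plus the double crossovers (6).
RF(y–ec) = (89 + 6) / 1728 = 95/1728 = 0.0550 → 5.5 centimorgans.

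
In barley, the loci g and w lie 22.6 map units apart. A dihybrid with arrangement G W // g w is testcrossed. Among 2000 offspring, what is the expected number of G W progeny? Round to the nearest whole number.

774

A map distance of 22.6 map units corresponds to a recombination frequency of 0.226.
The F1 is G W / g w, so G W is a parental gamete class with expected frequency (1 − r)/2 = 0.774/2 = 0.3870.
Expected number = 0.3870 × 2000 = 774.00 ≈ 774.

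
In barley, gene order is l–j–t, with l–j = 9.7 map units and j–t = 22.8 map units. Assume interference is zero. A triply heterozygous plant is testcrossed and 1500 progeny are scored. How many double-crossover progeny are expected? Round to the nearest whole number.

33

Map distances give recombination frequencies of 0.097 and 0.228 for the two intervals.
With no interference, expected double-crossover frequency = 0.097 × 0.228 = 0.02212.
Expected number = 0.02212 × 1500 = 33.17 ≈ 33.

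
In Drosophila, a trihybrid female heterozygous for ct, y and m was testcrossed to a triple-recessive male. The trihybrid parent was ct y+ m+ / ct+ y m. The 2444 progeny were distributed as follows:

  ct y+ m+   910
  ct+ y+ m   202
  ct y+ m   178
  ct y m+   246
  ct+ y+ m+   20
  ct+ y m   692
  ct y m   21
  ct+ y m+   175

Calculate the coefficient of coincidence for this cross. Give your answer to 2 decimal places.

0.52

The two rarest classes, ct+ y+ m+ and ct y m, are the double crossovers. Comparing them with the parentals, only the ct allele has switched, so ct is the middle locus and the order is m – ct – y.
m–ct: (353 + 41)/2444 = 0.1612; ct–y: (448 + 41)/2444 = 0.2001.
Expected DCO frequency = 0.1612 × 0.2001 ≈ 0.03226; observed = 41/2444 ≈ 0.01678.
Coefficient of coincidence = 0.01678/0.03226 ≈ 0.52.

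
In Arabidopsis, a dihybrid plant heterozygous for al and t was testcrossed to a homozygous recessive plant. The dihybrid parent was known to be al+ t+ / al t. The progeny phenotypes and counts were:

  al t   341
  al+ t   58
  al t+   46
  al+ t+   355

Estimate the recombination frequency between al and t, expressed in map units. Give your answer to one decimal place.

13.0 map units

The recombinant classes are al+ t and al t+: 58 + 46 = 104.
Recombination frequency = 104/800 = 0.1300 ≈ 13.0%, i.e. 13.0 map units.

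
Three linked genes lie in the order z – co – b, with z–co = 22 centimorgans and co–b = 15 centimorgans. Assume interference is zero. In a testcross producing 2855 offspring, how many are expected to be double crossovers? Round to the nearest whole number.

94

Map distances give recombination frequencies of 0.220 and 0.150 for the two intervals.
With no interference, expected double-crossover frequency = 0.220 × 0.150 = 0.03300.
Expected number = 0.03300 × 2855 = 94.22 ≈ 94.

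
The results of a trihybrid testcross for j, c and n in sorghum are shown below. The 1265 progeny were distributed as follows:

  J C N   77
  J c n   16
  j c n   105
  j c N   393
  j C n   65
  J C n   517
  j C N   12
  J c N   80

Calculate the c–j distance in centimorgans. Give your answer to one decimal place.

13.7 centimorgans

The two most frequent reciprocal classes, j c N and J C n, are the parental types, so the F1 was j c N / J C n.
The two rarest classes, j C N and J c n, are the double crossovers. Comparing them with the parentals, only the c allele has switched, so c is the middle locus and the order is j – c – n.
Crossovers in the j–c interval produce the single-crossover classes J c N and j C n (80 + 65 = 145) plus the double crossovers (28).
RF(j–c) = (145 + 28) / 1265 = 173/1265 = 0.1368 → 13.7 centimorgans.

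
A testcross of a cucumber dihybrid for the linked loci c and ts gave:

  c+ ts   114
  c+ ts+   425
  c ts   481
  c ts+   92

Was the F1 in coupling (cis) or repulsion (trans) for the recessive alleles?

cis

The two most frequent classes are c+ ts+ (425) and c ts (481); these are the parental (non-recombinant) types.
So the F1 carried c+ ts+ on one chromosome and c ts on the other — the recessive alleles are on the same chromosome (cis / coupling).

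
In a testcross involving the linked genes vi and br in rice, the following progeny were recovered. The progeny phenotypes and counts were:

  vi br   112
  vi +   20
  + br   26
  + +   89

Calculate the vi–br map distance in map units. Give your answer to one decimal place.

The two most frequent classes, + + (89) and vi br (112), are the parental types, so the F1 was + + / vi br.
The recombinant classes are + br and vi +: 26 + 20 = 46.
Recombination frequency = 46/247 = 0.1862 ≈ 18.6%, i.e. 18.6 map units.

18.6 map units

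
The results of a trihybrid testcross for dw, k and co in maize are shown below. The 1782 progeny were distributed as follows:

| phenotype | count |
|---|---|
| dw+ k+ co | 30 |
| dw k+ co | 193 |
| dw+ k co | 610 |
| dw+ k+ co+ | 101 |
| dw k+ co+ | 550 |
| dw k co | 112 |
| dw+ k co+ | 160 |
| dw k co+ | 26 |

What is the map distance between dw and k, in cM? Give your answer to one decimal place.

The two most frequent reciprocal classes, dw k+ co+ and dw+ k co, are the parental types, so the F1 was dw k+ co+ / dw+ k co.
The two rarest classes, dw k co+ and dw+ k+ co, are the double crossovers. Comparing them with the parentals, only the k allele has switched, so k is the middle locus and the order is dw – k – co.
Crossovers in the dw–k interval produce the single-crossover classes dw+ k+ co+ and dw k co (101 + 112 = 213) plus the double crossovers (56).
RF(dw–k) = (213 + 56) / 1782 = 269/1782 = 0.1510 → 15.1 cM.

15.1 cM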